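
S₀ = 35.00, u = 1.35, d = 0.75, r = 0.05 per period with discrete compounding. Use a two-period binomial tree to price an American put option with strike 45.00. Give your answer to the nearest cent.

Risk-neutral probability p = (1 + 0.05 − 0.75)/(1.35 − 0.75) = 0.3000/0.6000 = 0.5000
Terminal stock prices: S_uu = 63.79, S_ud = 35.44, S_dd = 19.69
Terminal payoffs (K − S): max(-18.79, 0) = 0, max(9.562, 0) = 9.562, max(25.31, 0) = 25.31
Node u (S = 47.25): continuation = 1/1.05·[0.5000·0.0000 + 0.5000·9.5625] = 4.5536; exercise value = 0.0000 ≤ continuation, so V_u = 4.5536
Node d (S = 26.25): continuation = 1/1.05·[0.5000·9.5625 + 0.5000·25.3125] = 16.6071; exercise value = 18.7500 > continuation, so V_d = 18.7500 (exercise)
Node 0 (S = 35): continuation = 1/1.05·[0.5000·4.5536 + 0.5000·18.7500] = 11.0969; exercise value = 10.0000 ≤ continuation, so V_0 = 11.0969

11.10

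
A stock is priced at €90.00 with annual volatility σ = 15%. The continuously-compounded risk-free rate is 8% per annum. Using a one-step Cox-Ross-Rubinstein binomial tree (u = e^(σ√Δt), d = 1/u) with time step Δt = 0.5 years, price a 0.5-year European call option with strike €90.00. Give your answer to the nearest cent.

CRR parameters: u = e^(σ√Δt) = e^(0.15·√0.5) = 1.1119, d = 1/u = 0.8994
Per-period rate: rΔt = 0.08·0.5 = 0.04, so R = e^0.04 = 1.0408
Risk-neutral probability p = (e^0.04 − 0.8994)/(1.1119 − 0.8994) = 0.1414/0.2125 = 0.6655
Terminal stock prices: S_u = 100.1, S_d = 80.94
Terminal payoffs (S − K): max(10.07, 0) = 10.07, max(-9.057, 0) = 0
Node 0 (S = 90): V_0 = e^(−0.04)·[0.6655·10.0706 + 0.3345·0.0000] = 6.4395

€6.44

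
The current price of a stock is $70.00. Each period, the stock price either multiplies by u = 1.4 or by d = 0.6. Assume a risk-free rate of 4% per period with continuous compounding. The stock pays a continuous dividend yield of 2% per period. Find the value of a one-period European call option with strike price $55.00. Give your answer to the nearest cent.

$21.70

Per-period risk-free factor R = e^0.04 = 1.0408; dividend-adjusted growth = e^(0.04−0.02) = 1.0202.
Risk-neutral probability p = (1.0202 − 0.6)/(1.4 − 0.6) = 0.4202/0.8000 = 0.5253
Terminal stock prices: S_u = 98, S_d = 42
Terminal payoffs (S − K): max(43, 0) = 43, max(-13, 0) = 0
Node 0 (S = 70): V_0 = e^(−0.04)·[0.5253·43.0000 + 0.4747·0.0000] = 21.7002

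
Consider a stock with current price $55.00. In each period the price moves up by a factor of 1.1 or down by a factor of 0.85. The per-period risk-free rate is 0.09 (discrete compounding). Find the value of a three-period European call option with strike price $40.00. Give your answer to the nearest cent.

$24.11

Risk-neutral probability p = (1 + 0.09 − 0.85)/(1.1 − 0.85) = 0.2400/0.2500 = 0.9600
Terminal stock prices: S_uuu = 73.21, S_uud = 56.57, S_udd = 43.71, S_ddd = 33.78
Terminal payoffs (S − K): max(33.21, 0) = 33.21, max(16.57, 0) = 16.57, max(3.711, 0) = 3.711, max(-6.223, 0) = 0
Node uu (S = 66.55): V_uu = 1/1.09·[0.9600·33.2050 + 0.0400·16.5675] = 29.8528
Node ud (S = 51.43): V_ud = 1/1.09·[0.9600·16.5675 + 0.0400·3.7112] = 14.7278
Node dd (S = 39.74): V_dd = 1/1.09·[0.9600·3.7112 + 0.0400·0.0000] = 3.2686
Node u (S = 60.5): V_u = 1/1.09·[0.9600·29.8528 + 0.0400·14.7278] = 26.8328
Node d (S = 46.75): V_d = 1/1.09·[0.9600·14.7278 + 0.0400·3.2686] = 13.0912
Node 0 (S = 55): V_0 = 1/1.09·[0.9600·26.8328 + 0.0400·13.0912] = 24.1130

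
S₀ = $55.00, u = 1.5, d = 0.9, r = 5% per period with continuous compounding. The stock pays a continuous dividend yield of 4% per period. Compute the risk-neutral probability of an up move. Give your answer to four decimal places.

Per-period risk-free factor R = e^0.05 = 1.0513; dividend-adjusted growth = e^(0.05−0.04) = 1.0101.
Risk-neutral probability p = (1.0101 − 0.9)/(1.5 − 0.9) = 0.1101/0.6000 = 0.1834

p = 0.1834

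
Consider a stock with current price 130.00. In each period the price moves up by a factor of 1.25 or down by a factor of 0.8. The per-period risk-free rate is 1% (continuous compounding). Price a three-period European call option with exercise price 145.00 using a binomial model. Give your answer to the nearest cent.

Risk-neutral probability p = (e^0.01 − 0.8)/(1.25 − 0.8) = 0.2101/0.4500 = 0.4668
Terminal stock prices: S_uuu = 253.9, S_uud = 162.5, S_udd = 104, S_ddd = 66.56
Terminal payoffs (S − K): max(108.9, 0) = 108.9, max(17.5, 0) = 17.5, max(-41, 0) = 0, max(-78.44, 0) = 0
Node uu (S = 203.1): V_uu = e^(−0.01)·[0.4668·108.9062 + 0.5332·17.5000] = 59.5678
Node ud (S = 130): V_ud = e^(−0.01)·[0.4668·17.5000 + 0.5332·0.0000] = 8.0873
Node dd (S = 83.2): V_dd = e^(−0.01)·[0.4668·0.0000 + 0.5332·0.0000] = 0.0000
Node u (S = 162.5): V_u = e^(−0.01)·[0.4668·59.5678 + 0.5332·8.0873] = 31.7977
Node d (S = 104): V_d = e^(−0.01)·[0.4668·8.0873 + 0.5332·0.0000] = 3.7374
Node 0 (S = 130): V_0 = e^(−0.01)·[0.4668·31.7977 + 0.5332·3.7374] = 16.6678

16.67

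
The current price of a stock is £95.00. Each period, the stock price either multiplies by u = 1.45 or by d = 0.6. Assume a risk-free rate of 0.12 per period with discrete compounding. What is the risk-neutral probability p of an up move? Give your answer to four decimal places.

p = 0.6118

Risk-neutral probability p = (1 + 0.12 − 0.6)/(1.45 − 0.6) = 0.5200/0.8500 = 0.6118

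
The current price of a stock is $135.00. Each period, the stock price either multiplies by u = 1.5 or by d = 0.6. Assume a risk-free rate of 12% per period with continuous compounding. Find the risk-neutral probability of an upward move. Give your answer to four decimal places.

Risk-neutral probability p = (e^0.12 − 0.6)/(1.5 − 0.6) = 0.5275/0.9000 = 0.5861

p = 0.5861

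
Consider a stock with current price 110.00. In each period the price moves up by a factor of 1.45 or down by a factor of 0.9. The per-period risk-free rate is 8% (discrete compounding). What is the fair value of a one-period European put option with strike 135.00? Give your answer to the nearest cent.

Risk-neutral probability p = (1 + 0.08 − 0.9)/(1.45 − 0.9) = 0.1800/0.5500 = 0.3273
Terminal stock prices: S_u = 159.5, S_d = 99
Terminal payoffs (K − S): max(-24.5, 0) = 0, max(36, 0) = 36
Node 0 (S = 110): V_0 = 1/1.08·[0.3273·0.0000 + 0.6727·36.0000] = 22.4242

22.42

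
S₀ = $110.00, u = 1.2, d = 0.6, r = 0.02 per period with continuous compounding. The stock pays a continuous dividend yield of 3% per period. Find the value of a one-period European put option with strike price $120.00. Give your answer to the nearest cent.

$18.52

Per-period risk-free factor R = e^0.02 = 1.0202; dividend-adjusted growth = e^(0.02−0.03) = 0.9900.
Risk-neutral probability p = (0.9900 − 0.6)/(1.2 − 0.6) = 0.3900/0.6000 = 0.6501
Terminal stock prices: S_u = 132, S_d = 66
Terminal payoffs (K − S): max(-12, 0) = 0, max(54, 0) = 54
Node 0 (S = 110): V_0 = e^(−0.02)·[0.6501·0.0000 + 0.3499·54.0000] = 18.5214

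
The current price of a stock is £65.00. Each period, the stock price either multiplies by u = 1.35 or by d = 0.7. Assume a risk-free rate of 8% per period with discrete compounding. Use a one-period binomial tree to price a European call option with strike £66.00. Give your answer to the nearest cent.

Risk-neutral probability p = (1 + 0.08 − 0.7)/(1.35 − 0.7) = 0.3800/0.6500 = 0.5846
Terminal stock prices: S_u = 87.75, S_d = 45.5
Terminal payoffs (S − K): max(21.75, 0) = 21.75, max(-20.5, 0) = 0
Node 0 (S = 65): V_0 = 1/1.08·[0.5846·21.7500 + 0.4154·0.0000] = 11.7735

£11.77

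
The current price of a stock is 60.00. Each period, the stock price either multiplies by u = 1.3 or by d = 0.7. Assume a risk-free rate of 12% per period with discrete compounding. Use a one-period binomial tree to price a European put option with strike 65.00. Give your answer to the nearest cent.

Risk-neutral probability p = (1 + 0.12 − 0.7)/(1.3 − 0.7) = 0.4200/0.6000 = 0.7000
Terminal stock prices: S_u = 78, S_d = 42
Terminal payoffs (K − S): max(-13, 0) = 0, max(23, 0) = 23
Node 0 (S = 60): V_0 = 1/1.12·[0.7000·0.0000 + 0.3000·23.0000] = 6.1607

6.16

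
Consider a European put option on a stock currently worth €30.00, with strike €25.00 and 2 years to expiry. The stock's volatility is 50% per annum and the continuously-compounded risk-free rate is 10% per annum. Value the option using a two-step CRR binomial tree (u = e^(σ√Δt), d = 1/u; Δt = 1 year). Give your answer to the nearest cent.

CRR parameters: u = e^(σ√Δt) = e^(0.5·√1) = 1.6487, d = 1/u = 0.6065
Per-period rate: rΔt = 0.1·1 = 0.1, so R = e^0.1 = 1.1052
Risk-neutral probability p = (e^0.1 − 0.6065)/(1.6487 − 0.6065) = 0.4986/1.0422 = 0.4785
Terminal stock prices: S_uu = 81.55, S_ud = 30, S_dd = 11.04
Terminal payoffs (K − S): max(-56.55, 0) = 0, max(-5, 0) = 0, max(13.96, 0) = 13.96
Node u (S = 49.46): V_u = e^(−0.1)·[0.4785·0.0000 + 0.5215·0.0000] = 0.0000
Node d (S = 18.2): V_d = e^(−0.1)·[0.4785·0.0000 + 0.5215·13.9636] = 6.5896
Node 0 (S = 30): V_0 = e^(−0.1)·[0.4785·0.0000 + 0.5215·6.5896] = 3.1097

€3.11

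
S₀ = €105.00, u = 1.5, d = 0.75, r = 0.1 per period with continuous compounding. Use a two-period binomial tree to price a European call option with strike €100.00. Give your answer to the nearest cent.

€32.42

Risk-neutral probability p = (e^0.1 − 0.75)/(1.5 − 0.75) = 0.3552/0.7500 = 0.4736
Terminal stock prices: S_uu = 236.2, S_ud = 118.1, S_dd = 59.06
Terminal payoffs (S − K): max(136.2, 0) = 136.2, max(18.12, 0) = 18.12, max(-40.94, 0) = 0
Node u (S = 157.5): V_u = e^(−0.1)·[0.4736·136.2500 + 0.5264·18.1250] = 67.0163
Node d (S = 78.75): V_d = e^(−0.1)·[0.4736·18.1250 + 0.5264·0.0000] = 7.7665
Node 0 (S = 105): V_0 = e^(−0.1)·[0.4736·67.0163 + 0.5264·7.7665] = 32.4157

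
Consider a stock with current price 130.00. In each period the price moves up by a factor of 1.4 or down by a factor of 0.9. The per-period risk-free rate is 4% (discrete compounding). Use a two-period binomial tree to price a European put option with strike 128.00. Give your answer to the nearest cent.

Risk-neutral probability p = (1 + 0.04 − 0.9)/(1.4 − 0.9) = 0.1400/0.5000 = 0.2800
Terminal stock prices: S_uu = 254.8, S_ud = 163.8, S_dd = 105.3
Terminal payoffs (K − S): max(-126.8, 0) = 0, max(-35.8, 0) = 0, max(22.7, 0) = 22.7
Node u (S = 182): V_u = 1/1.04·[0.2800·0.0000 + 0.7200·0.0000] = 0.0000
Node d (S = 117): V_d = 1/1.04·[0.2800·0.0000 + 0.7200·22.7000] = 15.7154
Node 0 (S = 130): V_0 = 1/1.04·[0.2800·0.0000 + 0.7200·15.7154] = 10.8799

10.88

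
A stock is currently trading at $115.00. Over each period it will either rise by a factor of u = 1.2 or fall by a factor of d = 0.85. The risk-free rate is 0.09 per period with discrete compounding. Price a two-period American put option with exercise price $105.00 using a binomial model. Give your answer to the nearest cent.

$2.09

Risk-neutral probability p = (1 + 0.09 − 0.85)/(1.2 − 0.85) = 0.2400/0.3500 = 0.6857
Terminal stock prices: S_uu = 165.6, S_ud = 117.3, S_dd = 83.09
Terminal payoffs (K − S): max(-60.6, 0) = 0, max(-12.3, 0) = 0, max(21.91, 0) = 21.91
Node u (S = 138): continuation = 1/1.09·[0.6857·0.0000 + 0.3143·0.0000] = 0.0000; exercise value = 0.0000 ≤ continuation, so V_u = 0.0000
Node d (S = 97.75): continuation = 1/1.09·[0.6857·0.0000 + 0.3143·21.9125] = 6.3182; exercise value = 7.2500 > continuation, so V_d = 7.2500 (exercise)
Node 0 (S = 115): continuation = 1/1.09·[0.6857·0.0000 + 0.3143·7.2500] = 2.0904; exercise value = 0.0000 ≤ continuation, so V_0 = 2.0904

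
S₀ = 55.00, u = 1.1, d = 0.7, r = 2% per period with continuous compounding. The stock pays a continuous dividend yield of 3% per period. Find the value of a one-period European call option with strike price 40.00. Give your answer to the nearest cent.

Per-period risk-free factor R = e^0.02 = 1.0202; dividend-adjusted growth = e^(0.02−0.03) = 0.9900.
Risk-neutral probability p = (0.9900 − 0.7)/(1.1 − 0.7) = 0.2900/0.4000 = 0.7251
Terminal stock prices: S_u = 60.5, S_d = 38.5
Terminal payoffs (S − K): max(20.5, 0) = 20.5, max(-1.5, 0) = 0
Node 0 (S = 55): V_0 = e^(−0.02)·[0.7251·20.5000 + 0.2749·0.0000] = 14.5707

14.57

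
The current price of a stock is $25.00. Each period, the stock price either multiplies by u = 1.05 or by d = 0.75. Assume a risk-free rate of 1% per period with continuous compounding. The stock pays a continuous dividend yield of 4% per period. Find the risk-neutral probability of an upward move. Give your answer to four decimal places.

Per-period risk-free factor R = e^0.01 = 1.0101; dividend-adjusted growth = e^(0.01−0.04) = 0.9704.
Risk-neutral probability p = (0.9704 − 0.75)/(1.05 − 0.75) = 0.2204/0.3000 = 0.7348

p = 0.7348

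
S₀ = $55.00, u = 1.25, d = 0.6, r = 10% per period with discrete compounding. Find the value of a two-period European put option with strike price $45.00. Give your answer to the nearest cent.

$2.21

Risk-neutral probability p = (1 + 0.1 − 0.6)/(1.25 − 0.6) = 0.5000/0.6500 = 0.7692
Terminal stock prices: S_uu = 85.94, S_ud = 41.25, S_dd = 19.8
Terminal payoffs (K − S): max(-40.94, 0) = 0, max(3.75, 0) = 3.75, max(25.2, 0) = 25.2
Node u (S = 68.75): V_u = 1/1.1·[0.7692·0.0000 + 0.2308·3.7500] = 0.7867
Node d (S = 33): V_d = 1/1.1·[0.7692·3.7500 + 0.2308·25.2000] = 7.9091
Node 0 (S = 55): V_0 = 1/1.1·[0.7692·0.7867 + 0.2308·7.9091] = 2.2094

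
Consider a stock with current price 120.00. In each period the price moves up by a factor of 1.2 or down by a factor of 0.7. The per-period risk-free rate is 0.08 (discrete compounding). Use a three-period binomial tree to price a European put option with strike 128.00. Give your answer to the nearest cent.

Risk-neutral probability p = (1 + 0.08 − 0.7)/(1.2 − 0.7) = 0.3800/0.5000 = 0.7600
Terminal stock prices: S_uuu = 207.4, S_uud = 121, S_udd = 70.56, S_ddd = 41.16
Terminal payoffs (K − S): max(-79.36, 0) = 0, max(7.04, 0) = 7.04, max(57.44, 0) = 57.44, max(86.84, 0) = 86.84
Node uu (S = 172.8): V_uu = 1/1.08·[0.7600·0.0000 + 0.2400·7.0400] = 1.5644
Node ud (S = 100.8): V_ud = 1/1.08·[0.7600·7.0400 + 0.2400·57.4400] = 17.7185
Node dd (S = 58.8): V_dd = 1/1.08·[0.7600·57.4400 + 0.2400·86.8400] = 59.7185
Node u (S = 144): V_u = 1/1.08·[0.7600·1.5644 + 0.2400·17.7185] = 5.0384
Node d (S = 84): V_d = 1/1.08·[0.7600·17.7185 + 0.2400·59.7185] = 25.7394
Node 0 (S = 120): V_0 = 1/1.08·[0.7600·5.0384 + 0.2400·25.7394] = 9.2654

9.27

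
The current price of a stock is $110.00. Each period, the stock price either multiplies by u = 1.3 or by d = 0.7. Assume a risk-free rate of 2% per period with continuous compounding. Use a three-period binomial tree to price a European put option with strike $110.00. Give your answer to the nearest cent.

$19.99

Risk-neutral probability p = (e^0.02 − 0.7)/(1.3 − 0.7) = 0.3202/0.6000 = 0.5337
Terminal stock prices: S_uuu = 241.7, S_uud = 130.1, S_udd = 70.07, S_ddd = 37.73
Terminal payoffs (K − S): max(-131.7, 0) = 0, max(-20.13, 0) = 0, max(39.93, 0) = 39.93, max(72.27, 0) = 72.27
Node uu (S = 185.9): V_uu = e^(−0.02)·[0.5337·0.0000 + 0.4663·0.0000] = 0.0000
Node ud (S = 100.1): V_ud = e^(−0.02)·[0.5337·0.0000 + 0.4663·39.9300] = 18.2519
Node dd (S = 53.9): V_dd = e^(−0.02)·[0.5337·39.9300 + 0.4663·72.2700] = 53.9219
Node u (S = 143): V_u = e^(−0.02)·[0.5337·0.0000 + 0.4663·18.2519] = 8.3429
Node d (S = 77): V_d = e^(−0.02)·[0.5337·18.2519 + 0.4663·53.9219] = 34.1951
Node 0 (S = 110): V_0 = e^(−0.02)·[0.5337·8.3429 + 0.4663·34.1951] = 19.9947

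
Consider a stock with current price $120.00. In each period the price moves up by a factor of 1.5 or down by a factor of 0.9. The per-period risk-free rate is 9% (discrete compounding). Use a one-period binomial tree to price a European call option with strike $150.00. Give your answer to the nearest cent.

$8.72

Risk-neutral probability p = (1 + 0.09 − 0.9)/(1.5 − 0.9) = 0.1900/0.6000 = 0.3167
Terminal stock prices: S_u = 180, S_d = 108
Terminal payoffs (S − K): max(30, 0) = 30, max(-42, 0) = 0
Node 0 (S = 120): V_0 = 1/1.09·[0.3167·30.0000 + 0.6833·0.0000] = 8.7156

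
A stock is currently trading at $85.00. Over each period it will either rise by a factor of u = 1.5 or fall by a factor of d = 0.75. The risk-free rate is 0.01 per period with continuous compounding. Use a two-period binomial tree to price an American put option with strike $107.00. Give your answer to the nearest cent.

Risk-neutral probability p = (e^0.01 − 0.75)/(1.5 − 0.75) = 0.2601/0.7500 = 0.3467
Terminal stock prices: S_uu = 191.2, S_ud = 95.62, S_dd = 47.81
Terminal payoffs (K − S): max(-84.25, 0) = 0, max(11.38, 0) = 11.38, max(59.19, 0) = 59.19
Node u (S = 127.5): continuation = e^(−0.01)·[0.3467·0.0000 + 0.6533·11.3750] = 7.3570; exercise value = 0.0000 ≤ continuation, so V_u = 7.3570
Node d (S = 63.75): continuation = e^(−0.01)·[0.3467·11.3750 + 0.6533·59.1875] = 42.1853; exercise value = 43.2500 > continuation, so V_d = 43.2500 (exercise)
Node 0 (S = 85): continuation = e^(−0.01)·[0.3467·7.3570 + 0.6533·43.2500] = 30.4982; exercise value = 22.0000 ≤ continuation, so V_0 = 30.4982

$30.50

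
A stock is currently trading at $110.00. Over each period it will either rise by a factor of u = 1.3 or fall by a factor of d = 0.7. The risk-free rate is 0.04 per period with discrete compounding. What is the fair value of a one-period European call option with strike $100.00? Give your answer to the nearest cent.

Risk-neutral probability p = (1 + 0.04 − 0.7)/(1.3 − 0.7) = 0.3400/0.6000 = 0.5667
Terminal stock prices: S_u = 143, S_d = 77
Terminal payoffs (S − K): max(43, 0) = 43, max(-23, 0) = 0
Node 0 (S = 110): V_0 = 1/1.04·[0.5667·43.0000 + 0.4333·0.0000] = 23.4295

$23.43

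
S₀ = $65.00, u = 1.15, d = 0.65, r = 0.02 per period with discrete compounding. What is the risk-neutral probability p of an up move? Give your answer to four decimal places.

p = 0.7400

Risk-neutral probability p = (1 + 0.02 − 0.65)/(1.15 − 0.65) = 0.3700/0.5000 = 0.7400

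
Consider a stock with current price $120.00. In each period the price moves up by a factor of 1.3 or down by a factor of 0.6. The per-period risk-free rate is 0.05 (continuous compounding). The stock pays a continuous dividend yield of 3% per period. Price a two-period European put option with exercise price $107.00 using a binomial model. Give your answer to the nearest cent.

Per-period risk-free factor R = e^0.05 = 1.0513; dividend-adjusted growth = e^(0.05−0.03) = 1.0202.
Risk-neutral probability p = (1.0202 − 0.6)/(1.3 − 0.6) = 0.4202/0.7000 = 0.6003
Terminal stock prices: S_uu = 202.8, S_ud = 93.6, S_dd = 43.2
Terminal payoffs (K − S): max(-95.8, 0) = 0, max(13.4, 0) = 13.4, max(63.8, 0) = 63.8
Node u (S = 156): V_u = e^(−0.05)·[0.6003·0.0000 + 0.3997·13.4000] = 5.0949
Node d (S = 72): V_d = e^(−0.05)·[0.6003·13.4000 + 0.3997·63.8000] = 31.9095
Node 0 (S = 120): V_0 = e^(−0.05)·[0.6003·5.0949 + 0.3997·31.9095] = 15.0418

$15.04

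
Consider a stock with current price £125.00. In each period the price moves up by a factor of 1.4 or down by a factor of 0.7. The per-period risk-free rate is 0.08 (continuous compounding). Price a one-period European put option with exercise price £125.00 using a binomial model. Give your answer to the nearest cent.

Risk-neutral probability p = (e^0.08 − 0.7)/(1.4 − 0.7) = 0.3833/0.7000 = 0.5476
Terminal stock prices: S_u = 175, S_d = 87.5
Terminal payoffs (K − S): max(-50, 0) = 0, max(37.5, 0) = 37.5
Node 0 (S = 125): V_0 = e^(−0.08)·[0.5476·0.0000 + 0.4524·37.5000] = 15.6623

£15.66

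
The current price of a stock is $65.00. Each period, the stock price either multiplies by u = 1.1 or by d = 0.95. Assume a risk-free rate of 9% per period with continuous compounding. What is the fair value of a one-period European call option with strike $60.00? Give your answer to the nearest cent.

$10.16

Risk-neutral probability p = (e^0.09 − 0.95)/(1.1 − 0.95) = 0.1442/0.1500 = 0.9612
Terminal stock prices: S_u = 71.5, S_d = 61.75
Terminal payoffs (S − K): max(11.5, 0) = 11.5, max(1.75, 0) = 1.75
Node 0 (S = 65): V_0 = e^(−0.09)·[0.9612·11.5000 + 0.0388·1.7500] = 10.1641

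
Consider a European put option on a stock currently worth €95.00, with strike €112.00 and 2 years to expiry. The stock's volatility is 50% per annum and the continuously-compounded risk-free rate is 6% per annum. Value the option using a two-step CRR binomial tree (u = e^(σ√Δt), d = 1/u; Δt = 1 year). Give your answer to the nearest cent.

CRR parameters: u = e^(σ√Δt) = e^(0.5·√1) = 1.6487, d = 1/u = 0.6065
Per-period rate: rΔt = 0.06·1 = 0.06, so R = e^0.06 = 1.0618
Risk-neutral probability p = (e^0.06 − 0.6065)/(1.6487 − 0.6065) = 0.4553/1.0422 = 0.4369
Terminal stock prices: S_uu = 258.2, S_ud = 95, S_dd = 34.95
Terminal payoffs (K − S): max(-146.2, 0) = 0, max(17, 0) = 17, max(77.05, 0) = 77.05
Node u (S = 156.6): V_u = e^(−0.06)·[0.4369·0.0000 + 0.5631·17.0000] = 9.0156
Node d (S = 57.62): V_d = e^(−0.06)·[0.4369·17.0000 + 0.5631·77.0515] = 47.8572
Node 0 (S = 95): V_0 = e^(−0.06)·[0.4369·9.0156 + 0.5631·47.8572] = 29.0896

€29.09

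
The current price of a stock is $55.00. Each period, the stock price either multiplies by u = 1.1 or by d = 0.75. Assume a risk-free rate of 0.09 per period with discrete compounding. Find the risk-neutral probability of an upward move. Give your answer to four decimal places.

p = 0.9714

Risk-neutral probability p = (1 + 0.09 − 0.75)/(1.1 − 0.75) = 0.3400/0.3500 = 0.9714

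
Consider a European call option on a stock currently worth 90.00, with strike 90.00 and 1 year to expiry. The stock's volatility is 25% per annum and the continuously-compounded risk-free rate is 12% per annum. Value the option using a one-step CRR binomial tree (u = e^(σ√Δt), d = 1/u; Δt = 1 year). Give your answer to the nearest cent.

CRR parameters: u = e^(σ√Δt) = e^(0.25·√1) = 1.2840, d = 1/u = 0.7788
Per-period rate: rΔt = 0.12·1 = 0.12, so R = e^0.12 = 1.1275
Risk-neutral probability p = (e^0.12 − 0.7788)/(1.2840 − 0.7788) = 0.3487/0.5052 = 0.6902
Terminal stock prices: S_u = 115.6, S_d = 70.09
Terminal payoffs (S − K): max(25.56, 0) = 25.56, max(-19.91, 0) = 0
Node 0 (S = 90): V_0 = e^(−0.12)·[0.6902·25.5623 + 0.3098·0.0000] = 15.6476

15.65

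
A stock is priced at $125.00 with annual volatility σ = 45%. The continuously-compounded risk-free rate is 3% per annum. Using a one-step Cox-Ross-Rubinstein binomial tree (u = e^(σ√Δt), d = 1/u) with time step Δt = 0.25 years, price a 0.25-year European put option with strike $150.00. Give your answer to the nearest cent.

CRR parameters: u = e^(σ√Δt) = e^(0.45·√0.25) = 1.2523, d = 1/u = 0.7985
Per-period rate: rΔt = 0.03·0.25 = 0.0075, so R = e^0.0075 = 1.0075
Risk-neutral probability p = (e^0.0075 − 0.7985)/(1.2523 − 0.7985) = 0.2090/0.4538 = 0.4606
Terminal stock prices: S_u = 156.5, S_d = 99.81
Terminal payoffs (K − S): max(-6.54, 0) = 0, max(50.19, 0) = 50.19
Node 0 (S = 125): V_0 = e^(−0.0075)·[0.4606·0.0000 + 0.5394·50.1855] = 26.8690

$26.87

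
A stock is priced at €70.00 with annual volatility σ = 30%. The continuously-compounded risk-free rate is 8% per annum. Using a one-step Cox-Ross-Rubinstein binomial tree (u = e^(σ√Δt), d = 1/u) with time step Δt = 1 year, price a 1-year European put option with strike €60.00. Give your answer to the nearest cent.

CRR parameters: u = e^(σ√Δt) = e^(0.3·√1) = 1.3499, d = 1/u = 0.7408
Per-period rate: rΔt = 0.08·1 = 0.08, so R = e^0.08 = 1.0833
Risk-neutral probability p = (e^0.08 − 0.7408)/(1.3499 − 0.7408) = 0.3425/0.6090 = 0.5623
Terminal stock prices: S_u = 94.49, S_d = 51.86
Terminal payoffs (K − S): max(-34.49, 0) = 0, max(8.143, 0) = 8.143
Node 0 (S = 70): V_0 = e^(−0.08)·[0.5623·0.0000 + 0.4377·8.1427] = 3.2900

€3.29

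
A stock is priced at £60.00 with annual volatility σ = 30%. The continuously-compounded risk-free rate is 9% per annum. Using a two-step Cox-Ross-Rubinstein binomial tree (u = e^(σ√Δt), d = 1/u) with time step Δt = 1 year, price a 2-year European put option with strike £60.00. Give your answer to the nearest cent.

CRR parameters: u = e^(σ√Δt) = e^(0.3·√1) = 1.3499, d = 1/u = 0.7408
Per-period rate: rΔt = 0.09·1 = 0.09, so R = e^0.09 = 1.0942
Risk-neutral probability p = (e^0.09 − 0.7408)/(1.3499 − 0.7408) = 0.3534/0.6090 = 0.5802
Terminal stock prices: S_uu = 109.3, S_ud = 60, S_dd = 32.93
Terminal payoffs (K − S): max(-49.33, 0) = 0, max(0, 0) = 0, max(27.07, 0) = 27.07
Node u (S = 80.99): V_u = e^(−0.09)·[0.5802·0.0000 + 0.4198·0.0000] = 0.0000
Node d (S = 44.45): V_d = e^(−0.09)·[0.5802·0.0000 + 0.4198·27.0713] = 10.3868
Node 0 (S = 60): V_0 = e^(−0.09)·[0.5802·0.0000 + 0.4198·10.3868] = 3.9852

£3.99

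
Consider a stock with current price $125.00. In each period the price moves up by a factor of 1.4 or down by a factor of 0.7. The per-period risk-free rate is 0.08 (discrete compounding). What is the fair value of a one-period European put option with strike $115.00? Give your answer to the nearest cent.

Risk-neutral probability p = (1 + 0.08 − 0.7)/(1.4 − 0.7) = 0.3800/0.7000 = 0.5429
Terminal stock prices: S_u = 175, S_d = 87.5
Terminal payoffs (K − S): max(-60, 0) = 0, max(27.5, 0) = 27.5
Node 0 (S = 125): V_0 = 1/1.08·[0.5429·0.0000 + 0.4571·27.5000] = 11.6402

$11.64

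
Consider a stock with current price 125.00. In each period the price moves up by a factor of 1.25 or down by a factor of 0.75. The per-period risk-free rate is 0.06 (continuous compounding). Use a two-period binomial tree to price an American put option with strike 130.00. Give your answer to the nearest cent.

Risk-neutral probability p = (e^0.06 − 0.75)/(1.25 − 0.75) = 0.3118/0.5000 = 0.6237
Terminal stock prices: S_uu = 195.3, S_ud = 117.2, S_dd = 70.31
Terminal payoffs (K − S): max(-65.31, 0) = 0, max(12.81, 0) = 12.81, max(59.69, 0) = 59.69
Node u (S = 156.2): continuation = e^(−0.06)·[0.6237·0.0000 + 0.3763·12.8125] = 4.5409; exercise value = 0.0000 ≤ continuation, so V_u = 4.5409
Node d (S = 93.75): continuation = e^(−0.06)·[0.6237·12.8125 + 0.3763·59.6875] = 28.6794; exercise value = 36.2500 > continuation, so V_d = 36.2500 (exercise)
Node 0 (S = 125): continuation = e^(−0.06)·[0.6237·4.5409 + 0.3763·36.2500] = 15.5145; exercise value = 5.0000 ≤ continuation, so V_0 = 15.5145

15.51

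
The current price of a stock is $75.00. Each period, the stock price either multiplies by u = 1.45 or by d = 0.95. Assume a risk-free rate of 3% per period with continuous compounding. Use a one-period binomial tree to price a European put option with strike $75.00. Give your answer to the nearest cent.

$3.05

Risk-neutral probability p = (e^0.03 − 0.95)/(1.45 − 0.95) = 0.0805/0.5000 = 0.1609
Terminal stock prices: S_u = 108.8, S_d = 71.25
Terminal payoffs (K − S): max(-33.75, 0) = 0, max(3.75, 0) = 3.75
Node 0 (S = 75): V_0 = e^(−0.03)·[0.1609·0.0000 + 0.8391·3.7500] = 3.0536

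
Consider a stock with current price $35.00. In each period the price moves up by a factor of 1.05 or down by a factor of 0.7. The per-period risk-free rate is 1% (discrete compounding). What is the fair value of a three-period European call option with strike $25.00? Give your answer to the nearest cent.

Risk-neutral probability p = (1 + 0.01 − 0.7)/(1.05 − 0.7) = 0.3100/0.3500 = 0.8857
Terminal stock prices: S_uuu = 40.52, S_uud = 27.01, S_udd = 18.01, S_ddd = 12
Terminal payoffs (S − K): max(15.52, 0) = 15.52, max(2.011, 0) = 2.011, max(-6.993, 0) = 0, max(-13, 0) = 0
Node uu (S = 38.59): V_uu = 1/1.01·[0.8857·15.5169 + 0.1143·2.0112] = 13.8350
Node ud (S = 25.72): V_ud = 1/1.01·[0.8857·2.0112 + 0.1143·0.0000] = 1.7638
Node dd (S = 17.15): V_dd = 1/1.01·[0.8857·0.0000 + 0.1143·0.0000] = 0.0000
Node u (S = 36.75): V_u = 1/1.01·[0.8857·13.8350 + 0.1143·1.7638] = 12.3321
Node d (S = 24.5): V_d = 1/1.01·[0.8857·1.7638 + 0.1143·0.0000] = 1.5467
Node 0 (S = 35): V_0 = 1/1.01·[0.8857·12.3321 + 0.1143·1.5467] = 10.9896

$10.99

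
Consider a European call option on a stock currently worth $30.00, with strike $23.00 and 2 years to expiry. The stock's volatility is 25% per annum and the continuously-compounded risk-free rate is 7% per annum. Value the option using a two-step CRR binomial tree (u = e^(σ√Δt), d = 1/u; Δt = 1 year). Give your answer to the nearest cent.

$10.74

CRR parameters: u = e^(σ√Δt) = e^(0.25·√1) = 1.2840, d = 1/u = 0.7788
Per-period rate: rΔt = 0.07·1 = 0.07, so R = e^0.07 = 1.0725
Risk-neutral probability p = (e^0.07 − 0.7788)/(1.2840 − 0.7788) = 0.2937/0.5052 = 0.5813
Terminal stock prices: S_uu = 49.46, S_ud = 30, S_dd = 18.2
Terminal payoffs (S − K): max(26.46, 0) = 26.46, max(7, 0) = 7, max(-4.804, 0) = 0
Node u (S = 38.52): V_u = e^(−0.07)·[0.5813·26.4616 + 0.4187·7.0000] = 17.0757
Node d (S = 23.36): V_d = e^(−0.07)·[0.5813·7.0000 + 0.4187·0.0000] = 3.7943
Node 0 (S = 30): V_0 = e^(−0.07)·[0.5813·17.0757 + 0.4187·3.7943] = 10.7368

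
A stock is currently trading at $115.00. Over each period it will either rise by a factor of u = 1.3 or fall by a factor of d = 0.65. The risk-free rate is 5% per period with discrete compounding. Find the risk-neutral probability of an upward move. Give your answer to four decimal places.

Risk-neutral probability p = (1 + 0.05 − 0.65)/(1.3 − 0.65) = 0.4000/0.6500 = 0.6154

p = 0.6154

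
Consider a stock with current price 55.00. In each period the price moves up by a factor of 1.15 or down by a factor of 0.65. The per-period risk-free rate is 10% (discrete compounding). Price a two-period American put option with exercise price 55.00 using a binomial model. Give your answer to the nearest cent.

2.78

Risk-neutral probability p = (1 + 0.1 − 0.65)/(1.15 − 0.65) = 0.4500/0.5000 = 0.9000
Terminal stock prices: S_uu = 72.74, S_ud = 41.11, S_dd = 23.24
Terminal payoffs (K − S): max(-17.74, 0) = 0, max(13.89, 0) = 13.89, max(31.76, 0) = 31.76
Node u (S = 63.25): continuation = 1/1.1·[0.9000·0.0000 + 0.1000·13.8875] = 1.2625; exercise value = 0.0000 ≤ continuation, so V_u = 1.2625
Node d (S = 35.75): continuation = 1/1.1·[0.9000·13.8875 + 0.1000·31.7625] = 14.2500; exercise value = 19.2500 > continuation, so V_d = 19.2500 (exercise)
Node 0 (S = 55): continuation = 1/1.1·[0.9000·1.2625 + 0.1000·19.2500] = 2.7830; exercise value = 0.0000 ≤ continuation, so V_0 = 2.7830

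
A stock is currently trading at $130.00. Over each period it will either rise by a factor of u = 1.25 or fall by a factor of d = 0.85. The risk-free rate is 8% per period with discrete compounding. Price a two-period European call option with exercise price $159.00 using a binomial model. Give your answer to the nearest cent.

Risk-neutral probability p = (1 + 0.08 − 0.85)/(1.25 − 0.85) = 0.2300/0.4000 = 0.5750
Terminal stock prices: S_uu = 203.1, S_ud = 138.1, S_dd = 93.92
Terminal payoffs (S − K): max(44.12, 0) = 44.12, max(-20.88, 0) = 0, max(-65.08, 0) = 0
Node u (S = 162.5): V_u = 1/1.08·[0.5750·44.1250 + 0.4250·0.0000] = 23.4925
Node d (S = 110.5): V_d = 1/1.08·[0.5750·0.0000 + 0.4250·0.0000] = 0.0000
Node 0 (S = 130): V_0 = 1/1.08·[0.5750·23.4925 + 0.4250·0.0000] = 12.5076

$12.51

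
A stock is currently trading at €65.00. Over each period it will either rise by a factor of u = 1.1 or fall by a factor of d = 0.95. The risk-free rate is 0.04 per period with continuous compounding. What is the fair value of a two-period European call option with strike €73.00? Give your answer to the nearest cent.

Risk-neutral probability p = (e^0.04 − 0.95)/(1.1 − 0.95) = 0.0908/0.1500 = 0.6054
Terminal stock prices: S_uu = 78.65, S_ud = 67.92, S_dd = 58.66
Terminal payoffs (S − K): max(5.65, 0) = 5.65, max(-5.075, 0) = 0, max(-14.34, 0) = 0
Node u (S = 71.5): V_u = e^(−0.04)·[0.6054·5.6500 + 0.3946·0.0000] = 3.2864
Node d (S = 61.75): V_d = e^(−0.04)·[0.6054·0.0000 + 0.3946·0.0000] = 0.0000
Node 0 (S = 65): V_0 = e^(−0.04)·[0.6054·3.2864 + 0.3946·0.0000] = 1.9116

€1.91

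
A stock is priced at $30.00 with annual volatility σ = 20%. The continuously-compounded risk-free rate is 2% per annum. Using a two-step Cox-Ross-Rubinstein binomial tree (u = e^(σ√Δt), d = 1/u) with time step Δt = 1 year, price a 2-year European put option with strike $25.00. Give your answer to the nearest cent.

CRR parameters: u = e^(σ√Δt) = e^(0.2·√1) = 1.2214, d = 1/u = 0.8187
Per-period rate: rΔt = 0.02·1 = 0.02, so R = e^0.02 = 1.0202
Risk-neutral probability p = (e^0.02 − 0.8187)/(1.2214 − 0.8187) = 0.2015/0.4027 = 0.5003
Terminal stock prices: S_uu = 44.75, S_ud = 30, S_dd = 20.11
Terminal payoffs (K − S): max(-19.75, 0) = 0, max(-5, 0) = 0, max(4.89, 0) = 4.89
Node u (S = 36.64): V_u = e^(−0.02)·[0.5003·0.0000 + 0.4997·0.0000] = 0.0000
Node d (S = 24.56): V_d = e^(−0.02)·[0.5003·0.0000 + 0.4997·4.8904] = 2.3952
Node 0 (S = 30): V_0 = e^(−0.02)·[0.5003·0.0000 + 0.4997·2.3952] = 1.1731

$1.17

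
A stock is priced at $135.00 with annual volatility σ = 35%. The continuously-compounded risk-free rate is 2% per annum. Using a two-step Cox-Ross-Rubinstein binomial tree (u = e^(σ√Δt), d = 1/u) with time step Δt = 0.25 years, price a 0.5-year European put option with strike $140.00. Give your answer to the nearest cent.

CRR parameters: u = e^(σ√Δt) = e^(0.35·√0.25) = 1.1912, d = 1/u = 0.8395
Per-period rate: rΔt = 0.02·0.25 = 0.005, so R = e^0.005 = 1.0050
Risk-neutral probability p = (e^0.005 − 0.8395)/(1.1912 − 0.8395) = 0.1656/0.3518 = 0.4706
Terminal stock prices: S_uu = 191.6, S_ud = 135, S_dd = 95.13
Terminal payoffs (K − S): max(-51.57, 0) = 0, max(5, 0) = 5, max(44.87, 0) = 44.87
Node u (S = 160.8): V_u = e^(−0.005)·[0.4706·0.0000 + 0.5294·5.0000] = 2.6337
Node d (S = 113.3): V_d = e^(−0.005)·[0.4706·5.0000 + 0.5294·44.8671] = 25.9750
Node 0 (S = 135): V_0 = e^(−0.005)·[0.4706·2.6337 + 0.5294·25.9750] = 14.9156

$14.92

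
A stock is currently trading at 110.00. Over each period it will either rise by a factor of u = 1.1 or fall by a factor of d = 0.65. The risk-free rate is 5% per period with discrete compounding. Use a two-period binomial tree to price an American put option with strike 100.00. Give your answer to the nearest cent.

4.93

Risk-neutral probability p = (1 + 0.05 − 0.65)/(1.1 − 0.65) = 0.4000/0.4500 = 0.8889
Terminal stock prices: S_uu = 133.1, S_ud = 78.65, S_dd = 46.48
Terminal payoffs (K − S): max(-33.1, 0) = 0, max(21.35, 0) = 21.35, max(53.52, 0) = 53.52
Node u (S = 121): continuation = 1/1.05·[0.8889·0.0000 + 0.1111·21.3500] = 2.2593; exercise value = 0.0000 ≤ continuation, so V_u = 2.2593
Node d (S = 71.5): continuation = 1/1.05·[0.8889·21.3500 + 0.1111·53.5250] = 23.7381; exercise value = 28.5000 > continuation, so V_d = 28.5000 (exercise)
Node 0 (S = 110): continuation = 1/1.05·[0.8889·2.2593 + 0.1111·28.5000] = 4.9285; exercise value = 0.0000 ≤ continuation, so V_0 = 4.9285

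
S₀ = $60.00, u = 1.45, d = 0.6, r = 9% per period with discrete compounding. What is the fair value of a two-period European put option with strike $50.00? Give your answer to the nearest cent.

$4.29

Risk-neutral probability p = (1 + 0.09 − 0.6)/(1.45 − 0.6) = 0.4900/0.8500 = 0.5765
Terminal stock prices: S_uu = 126.2, S_ud = 52.2, S_dd = 21.6
Terminal payoffs (K − S): max(-76.15, 0) = 0, max(-2.2, 0) = 0, max(28.4, 0) = 28.4
Node u (S = 87): V_u = 1/1.09·[0.5765·0.0000 + 0.4235·0.0000] = 0.0000
Node d (S = 36): V_d = 1/1.09·[0.5765·0.0000 + 0.4235·28.4000] = 11.0351
Node 0 (S = 60): V_0 = 1/1.09·[0.5765·0.0000 + 0.4235·11.0351] = 4.2878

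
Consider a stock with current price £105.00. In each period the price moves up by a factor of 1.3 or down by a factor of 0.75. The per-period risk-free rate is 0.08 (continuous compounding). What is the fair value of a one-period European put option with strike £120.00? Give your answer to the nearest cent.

£15.00

Risk-neutral probability p = (e^0.08 − 0.75)/(1.3 − 0.75) = 0.3333/0.5500 = 0.6060
Terminal stock prices: S_u = 136.5, S_d = 78.75
Terminal payoffs (K − S): max(-16.5, 0) = 0, max(41.25, 0) = 41.25
Node 0 (S = 105): V_0 = e^(−0.08)·[0.6060·0.0000 + 0.3940·41.2500] = 15.0038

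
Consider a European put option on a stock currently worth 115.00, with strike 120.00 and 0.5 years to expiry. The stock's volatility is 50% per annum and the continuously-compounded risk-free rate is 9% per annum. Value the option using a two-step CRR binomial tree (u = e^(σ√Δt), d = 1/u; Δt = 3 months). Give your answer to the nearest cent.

CRR parameters: u = e^(σ√Δt) = e^(0.5·√0.25) = 1.2840, d = 1/u = 0.7788
Per-period rate: rΔt = 0.09·0.25 = 0.0225, so R = e^0.0225 = 1.0228
Risk-neutral probability p = (e^0.0225 − 0.7788)/(1.2840 − 0.7788) = 0.2440/0.5052 = 0.4829
Terminal stock prices: S_uu = 189.6, S_ud = 115, S_dd = 69.75
Terminal payoffs (K − S): max(-69.6, 0) = 0, max(5, 0) = 5, max(50.25, 0) = 50.25
Node u (S = 147.7): V_u = e^(−0.0225)·[0.4829·0.0000 + 0.5171·5.0000] = 2.5282
Node d (S = 89.56): V_d = e^(−0.0225)·[0.4829·5.0000 + 0.5171·50.2490] = 27.7681
Node 0 (S = 115): V_0 = e^(−0.0225)·[0.4829·2.5282 + 0.5171·27.7681] = 15.2340

15.23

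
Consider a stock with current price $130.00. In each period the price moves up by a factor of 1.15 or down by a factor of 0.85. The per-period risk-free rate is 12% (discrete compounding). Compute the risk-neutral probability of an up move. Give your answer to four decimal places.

p = 0.9000

Risk-neutral probability p = (1 + 0.12 − 0.85)/(1.15 − 0.85) = 0.2700/0.3000 = 0.9000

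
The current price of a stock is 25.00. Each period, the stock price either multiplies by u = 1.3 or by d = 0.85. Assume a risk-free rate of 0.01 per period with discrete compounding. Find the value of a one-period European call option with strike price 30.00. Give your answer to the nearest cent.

0.88

Risk-neutral probability p = (1 + 0.01 − 0.85)/(1.3 − 0.85) = 0.1600/0.4500 = 0.3556
Terminal stock prices: S_u = 32.5, S_d = 21.25
Terminal payoffs (S − K): max(2.5, 0) = 2.5, max(-8.75, 0) = 0
Node 0 (S = 25): V_0 = 1/1.01·[0.3556·2.5000 + 0.6444·0.0000] = 0.8801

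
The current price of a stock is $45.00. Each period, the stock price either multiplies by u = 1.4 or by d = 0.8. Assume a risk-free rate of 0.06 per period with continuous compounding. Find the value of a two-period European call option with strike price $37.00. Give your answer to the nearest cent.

Risk-neutral probability p = (e^0.06 − 0.8)/(1.4 − 0.8) = 0.2618/0.6000 = 0.4364
Terminal stock prices: S_uu = 88.2, S_ud = 50.4, S_dd = 28.8
Terminal payoffs (S − K): max(51.2, 0) = 51.2, max(13.4, 0) = 13.4, max(-8.2, 0) = 0
Node u (S = 63): V_u = e^(−0.06)·[0.4364·51.2000 + 0.5636·13.4000] = 28.1547
Node d (S = 36): V_d = e^(−0.06)·[0.4364·13.4000 + 0.5636·0.0000] = 5.5071
Node 0 (S = 45): V_0 = e^(−0.06)·[0.4364·28.1547 + 0.5636·5.5071] = 14.4941

$14.49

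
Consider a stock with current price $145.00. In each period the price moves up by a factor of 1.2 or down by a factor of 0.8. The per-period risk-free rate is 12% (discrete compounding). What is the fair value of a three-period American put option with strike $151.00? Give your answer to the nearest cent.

Risk-neutral probability p = (1 + 0.12 − 0.8)/(1.2 − 0.8) = 0.3200/0.4000 = 0.8000
Terminal stock prices: S_uuu = 250.6, S_uud = 167, S_udd = 111.4, S_ddd = 74.24
Terminal payoffs (K − S): max(-99.56, 0) = 0, max(-16.04, 0) = 0, max(39.64, 0) = 39.64, max(76.76, 0) = 76.76
Node uu (S = 208.8): continuation = 1/1.12·[0.8000·0.0000 + 0.2000·0.0000] = 0.0000; exercise value = 0.0000 ≤ continuation, so V_uu = 0.0000
Node ud (S = 139.2): continuation = 1/1.12·[0.8000·0.0000 + 0.2000·39.6400] = 7.0786; exercise value = 11.8000 > continuation, so V_ud = 11.8000 (exercise)
Node dd (S = 92.8): continuation = 1/1.12·[0.8000·39.6400 + 0.2000·76.7600] = 42.0214; exercise value = 58.2000 > continuation, so V_dd = 58.2000 (exercise)
Node u (S = 174): continuation = 1/1.12·[0.8000·0.0000 + 0.2000·11.8000] = 2.1071; exercise value = 0.0000 ≤ continuation, so V_u = 2.1071
Node d (S = 116): continuation = 1/1.12·[0.8000·11.8000 + 0.2000·58.2000] = 18.8214; exercise value = 35.0000 > continuation, so V_d = 35.0000 (exercise)
Node 0 (S = 145): continuation = 1/1.12·[0.8000·2.1071 + 0.2000·35.0000] = 7.7551; exercise value = 6.0000 ≤ continuation, so V_0 = 7.7551

$7.76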